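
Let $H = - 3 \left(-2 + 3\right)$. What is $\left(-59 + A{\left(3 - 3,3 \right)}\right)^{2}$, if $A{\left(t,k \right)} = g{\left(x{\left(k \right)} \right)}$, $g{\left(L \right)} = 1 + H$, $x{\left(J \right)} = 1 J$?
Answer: $3721$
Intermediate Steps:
$x{\left(J \right)} = J$
$H = -3$ ($H = \left(-3\right) 1 = -3$)
$g{\left(L \right)} = -2$ ($g{\left(L \right)} = 1 - 3 = -2$)
$A{\left(t,k \right)} = -2$
$\left(-59 + A{\left(3 - 3,3 \right)}\right)^{2} = \left(-59 - 2\right)^{2} = \left(-61\right)^{2} = 3721$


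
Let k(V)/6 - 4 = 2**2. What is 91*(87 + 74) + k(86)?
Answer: 14699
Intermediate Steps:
k(V) = 48 (k(V) = 24 + 6*2**2 = 24 + 6*4 = 24 + 24 = 48)
91*(87 + 74) + k(86) = 91*(87 + 74) + 48 = 91*161 + 48 = 14651 + 48 = 14699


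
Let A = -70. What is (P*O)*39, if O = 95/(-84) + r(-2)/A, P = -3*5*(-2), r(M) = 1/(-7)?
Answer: -129441/98 ≈ -1320.8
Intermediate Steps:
r(M) = -1/7
P = 30 (P = -15*(-2) = 30)
O = -3319/2940 (O = 95/(-84) - 1/7/(-70) = 95*(-1/84) - 1/7*(-1/70) = -95/84 + 1/490 = -3319/2940 ≈ -1.1289)
(P*O)*39 = (30*(-3319/2940))*39 = -3319/98*39 = -129441/98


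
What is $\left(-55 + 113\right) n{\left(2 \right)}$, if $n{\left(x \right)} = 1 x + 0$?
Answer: $116$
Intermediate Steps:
$n{\left(x \right)} = x$ ($n{\left(x \right)} = x + 0 = x$)
$\left(-55 + 113\right) n{\left(2 \right)} = \left(-55 + 113\right) 2 = 58 \cdot 2 = 116$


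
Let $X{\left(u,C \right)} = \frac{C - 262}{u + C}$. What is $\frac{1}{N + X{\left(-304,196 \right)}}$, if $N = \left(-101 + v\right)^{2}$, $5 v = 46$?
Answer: $\frac{450}{3792533} \approx 0.00011865$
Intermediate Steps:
$v = \frac{46}{5}$ ($v = \frac{1}{5} \cdot 46 = \frac{46}{5} \approx 9.2$)
$X{\left(u,C \right)} = \frac{-262 + C}{C + u}$
$N = \frac{210681}{25}$ ($N = \left(-101 + \frac{46}{5}\right)^{2} = \left(- \frac{459}{5}\right)^{2} = \frac{210681}{25} \approx 8427.2$)
$\frac{1}{N + X{\left(-304,196 \right)}} = \frac{1}{\frac{210681}{25} + \frac{-262 + 196}{196 - 304}} = \frac{1}{\frac{210681}{25} + \frac{1}{-108} \left(-66\right)} = \frac{1}{\frac{210681}{25} - - \frac{11}{18}} = \frac{1}{\frac{210681}{25} + \frac{11}{18}} = \frac{1}{\frac{3792533}{450}} = \frac{450}{3792533}$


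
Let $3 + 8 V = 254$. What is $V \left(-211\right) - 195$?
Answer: $- \frac{54521}{8} \approx -6815.1$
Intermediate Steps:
$V = \frac{251}{8}$ ($V = - \frac{3}{8} + \frac{1}{8} \cdot 254 = - \frac{3}{8} + \frac{127}{4} = \frac{251}{8} \approx 31.375$)
$V \left(-211\right) - 195 = \frac{251}{8} \left(-211\right) - 195 = - \frac{52961}{8} - 195 = - \frac{54521}{8}$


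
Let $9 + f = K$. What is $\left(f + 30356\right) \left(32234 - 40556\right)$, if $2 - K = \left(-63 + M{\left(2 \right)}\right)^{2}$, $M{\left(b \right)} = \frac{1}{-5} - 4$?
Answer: $- \frac{5374588938}{25} \approx -2.1498 \cdot 10^{8}$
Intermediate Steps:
$M{\left(b \right)} = - \frac{21}{5}$ ($M{\left(b \right)} = - \frac{1}{5} - 4 = - \frac{21}{5}$)
$K = - \frac{112846}{25}$ ($K = 2 - \left(-63 - \frac{21}{5}\right)^{2} = 2 - \left(- \frac{336}{5}\right)^{2} = 2 - \frac{112896}{25} = - \frac{112846}{25} \approx -4513.8$)
$f = - \frac{113071}{25}$ ($f = -9 - \frac{112846}{25} = - \frac{113071}{25} \approx -4522.8$)
$\left(f + 30356\right) \left(32234 - 40556\right) = \left(- \frac{113071}{25} + 30356\right) \left(32234 - 40556\right) = \frac{645829}{25} \left(-8322\right) = - \frac{5374588938}{25}$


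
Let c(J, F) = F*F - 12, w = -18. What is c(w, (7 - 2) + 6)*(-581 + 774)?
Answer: 21037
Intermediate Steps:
c(J, F) = -12 + F² (c(J, F) = F² - 12 = -12 + F²)
c(w, (7 - 2) + 6)*(-581 + 774) = (-12 + ((7 - 2) + 6)²)*(-581 + 774) = (-12 + (5 + 6)²)*193 = (-12 + 11²)*193 = (-12 + 121)*193 = 109*193 = 21037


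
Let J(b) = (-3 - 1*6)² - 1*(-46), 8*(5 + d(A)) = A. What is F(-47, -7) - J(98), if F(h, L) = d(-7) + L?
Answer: -1119/8 ≈ -139.88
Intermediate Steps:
d(A) = -5 + A/8
F(h, L) = -47/8 + L (F(h, L) = (-5 + (⅛)*(-7)) + L = (-5 - 7/8) + L = -47/8 + L)
J(b) = 127 (J(b) = (-3 - 6)² + 46 = (-9)² + 46 = 81 + 46 = 127)
F(-47, -7) - J(98) = (-47/8 - 7) - 1*127 = -103/8 - 127 = -1119/8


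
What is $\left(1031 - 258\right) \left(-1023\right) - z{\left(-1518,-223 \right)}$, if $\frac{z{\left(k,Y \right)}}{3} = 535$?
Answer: $-792384$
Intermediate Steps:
$z{\left(k,Y \right)} = 1605$ ($z{\left(k,Y \right)} = 3 \cdot 535 = 1605$)
$\left(1031 - 258\right) \left(-1023\right) - z{\left(-1518,-223 \right)} = \left(1031 - 258\right) \left(-1023\right) - 1605 = 773 \left(-1023\right) - 1605 = -790779 - 1605 = -792384$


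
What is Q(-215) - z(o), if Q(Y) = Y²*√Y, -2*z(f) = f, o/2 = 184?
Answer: 184 + 46225*I*√215 ≈ 184.0 + 6.7779e+5*I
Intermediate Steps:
o = 368 (o = 2*184 = 368)
z(f) = -f/2
Q(Y) = Y^(5/2)
Q(-215) - z(o) = (-215)^(5/2) - (-1)*368/2 = 46225*I*√215 - 1*(-184) = 46225*I*√215 + 184 = 184 + 46225*I*√215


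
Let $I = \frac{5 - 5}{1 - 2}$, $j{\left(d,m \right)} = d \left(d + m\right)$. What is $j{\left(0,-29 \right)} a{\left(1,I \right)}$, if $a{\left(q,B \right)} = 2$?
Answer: $0$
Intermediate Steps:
$I = 0$ ($I = \frac{0}{-1} = 0 \left(-1\right) = 0$)
$j{\left(0,-29 \right)} a{\left(1,I \right)} = 0 \left(0 - 29\right) 2 = 0 \left(-29\right) 2 = 0 \cdot 2 = 0$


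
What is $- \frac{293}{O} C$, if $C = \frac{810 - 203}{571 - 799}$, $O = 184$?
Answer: $\frac{177851}{41952} \approx 4.2394$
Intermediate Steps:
$C = - \frac{607}{228}$ ($C = \frac{607}{-228} = 607 \left(- \frac{1}{228}\right) = - \frac{607}{228} \approx -2.6623$)
$- \frac{293}{O} C = - \frac{293}{184} \left(- \frac{607}{228}\right) = \left(-293\right) \frac{1}{184} \left(- \frac{607}{228}\right) = \left(- \frac{293}{184}\right) \left(- \frac{607}{228}\right) = \frac{177851}{41952}$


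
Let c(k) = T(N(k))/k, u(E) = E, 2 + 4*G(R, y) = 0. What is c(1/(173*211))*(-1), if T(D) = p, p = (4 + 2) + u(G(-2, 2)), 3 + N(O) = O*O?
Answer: -401533/2 ≈ -2.0077e+5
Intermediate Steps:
G(R, y) = -1/2 (G(R, y) = -1/2 + (1/4)*0 = -1/2 + 0 = -1/2)
N(O) = -3 + O**2 (N(O) = -3 + O*O = -3 + O**2)
p = 11/2 (p = (4 + 2) - 1/2 = 6 - 1/2 = 11/2 ≈ 5.5000)
T(D) = 11/2
c(k) = 11/(2*k)
c(1/(173*211))*(-1) = (11/(2*((1/(173*211)))))*(-1) = (11/(2*(((1/173)*(1/211)))))*(-1) = (11/(2*(1/36503)))*(-1) = ((11/2)*36503)*(-1) = (401533/2)*(-1) = -401533/2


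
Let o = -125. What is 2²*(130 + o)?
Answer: 20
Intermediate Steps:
2²*(130 + o) = 2²*(130 - 125) = 4*5 = 20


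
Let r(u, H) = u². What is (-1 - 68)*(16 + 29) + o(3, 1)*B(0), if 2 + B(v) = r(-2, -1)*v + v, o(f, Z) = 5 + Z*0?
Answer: -3115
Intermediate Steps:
o(f, Z) = 5 (o(f, Z) = 5 + 0 = 5)
B(v) = -2 + 5*v (B(v) = -2 + ((-2)²*v + v) = -2 + (4*v + v) = -2 + 5*v)
(-1 - 68)*(16 + 29) + o(3, 1)*B(0) = (-1 - 68)*(16 + 29) + 5*(-2 + 5*0) = -69*45 + 5*(-2 + 0) = -3105 + 5*(-2) = -3105 - 10 = -3115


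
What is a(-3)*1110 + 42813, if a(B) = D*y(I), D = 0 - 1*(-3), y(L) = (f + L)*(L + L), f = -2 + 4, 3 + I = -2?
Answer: 142713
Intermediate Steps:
I = -5 (I = -3 - 2 = -5)
f = 2
y(L) = 2*L*(2 + L) (y(L) = (2 + L)*(L + L) = (2 + L)*(2*L) = 2*L*(2 + L))
D = 3 (D = 0 + 3 = 3)
a(B) = 90 (a(B) = 3*(2*(-5)*(2 - 5)) = 3*(2*(-5)*(-3)) = 3*30 = 90)
a(-3)*1110 + 42813 = 90*1110 + 42813 = 99900 + 42813 = 142713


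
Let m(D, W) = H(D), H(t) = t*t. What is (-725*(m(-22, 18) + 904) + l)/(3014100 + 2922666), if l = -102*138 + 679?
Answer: -339899/1978922 ≈ -0.17176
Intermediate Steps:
H(t) = t²
m(D, W) = D²
l = -13397 (l = -14076 + 679 = -13397)
(-725*(m(-22, 18) + 904) + l)/(3014100 + 2922666) = (-725*((-22)² + 904) - 13397)/(3014100 + 2922666) = (-725*(484 + 904) - 13397)/5936766 = (-725*1388 - 13397)*(1/5936766) = (-1006300 - 13397)*(1/5936766) = -1019697*1/5936766 = -339899/1978922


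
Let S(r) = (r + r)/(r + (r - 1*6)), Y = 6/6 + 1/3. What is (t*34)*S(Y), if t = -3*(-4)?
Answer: -1632/5 ≈ -326.40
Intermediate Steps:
Y = 4/3 (Y = 6*(⅙) + 1*(⅓) = 1 + ⅓ = 4/3 ≈ 1.3333)
t = 12
S(r) = 2*r/(-6 + 2*r) (S(r) = (2*r)/(r + (r - 6)) = (2*r)/(r + (-6 + r)) = (2*r)/(-6 + 2*r) = 2*r/(-6 + 2*r))
(t*34)*S(Y) = (12*34)*(4/(3*(-3 + 4/3))) = 408*(4/(3*(-5/3))) = 408*((4/3)*(-⅗)) = 408*(-⅘) = -1632/5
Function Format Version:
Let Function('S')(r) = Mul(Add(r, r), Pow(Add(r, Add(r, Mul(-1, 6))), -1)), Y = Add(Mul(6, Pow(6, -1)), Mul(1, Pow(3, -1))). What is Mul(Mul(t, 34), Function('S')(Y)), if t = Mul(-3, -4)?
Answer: Rational(-1632, 5) ≈ -326.40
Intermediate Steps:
Y = Rational(4, 3) (Y = Add(Mul(6, Rational(1, 6)), Mul(1, Rational(1, 3))) = Add(1, Rational(1, 3)) = Rational(4, 3) ≈ 1.3333)
t = 12
Function('S')(r) = Mul(2, r, Pow(Add(-6, Mul(2, r)), -1)) (Function('S')(r) = Mul(Mul(2, r), Pow(Add(r, Add(r, -6)), -1)) = Mul(Mul(2, r), Pow(Add(r, Add(-6, r)), -1)) = Mul(Mul(2, r), Pow(Add(-6, Mul(2, r)), -1)) = Mul(2, r, Pow(Add(-6, Mul(2, r)), -1)))
Mul(Mul(t, 34), Function('S')(Y)) = Mul(Mul(12, 34), Mul(Rational(4, 3), Pow(Add(-3, Rational(4, 3)), -1))) = Mul(408, Mul(Rational(4, 3), Pow(Rational(-5, 3), -1))) = Mul(408, Mul(Rational(4, 3), Rational(-3, 5))) = Mul(408, Rational(-4, 5)) = Rational(-1632, 5)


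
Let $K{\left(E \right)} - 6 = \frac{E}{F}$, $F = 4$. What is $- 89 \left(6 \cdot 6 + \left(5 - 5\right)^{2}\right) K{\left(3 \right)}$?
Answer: $-21627$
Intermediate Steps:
$K{\left(E \right)} = 6 + \frac{E}{4}$
$- 89 \left(6 \cdot 6 + \left(5 - 5\right)^{2}\right) K{\left(3 \right)} = - 89 \left(6 \cdot 6 + \left(5 - 5\right)^{2}\right) \left(6 + \frac{1}{4} \cdot 3\right) = - 89 \left(36 + 0^{2}\right) \left(6 + \frac{3}{4}\right) = - 89 \left(36 + 0\right) \frac{27}{4} = \left(-89\right) 36 \cdot \frac{27}{4} = \left(-3204\right) \frac{27}{4} = -21627$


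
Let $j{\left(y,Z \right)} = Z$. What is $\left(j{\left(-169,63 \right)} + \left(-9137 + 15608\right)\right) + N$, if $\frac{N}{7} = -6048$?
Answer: $-35802$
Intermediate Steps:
$N = -42336$ ($N = 7 \left(-6048\right) = -42336$)
$\left(j{\left(-169,63 \right)} + \left(-9137 + 15608\right)\right) + N = \left(63 + \left(-9137 + 15608\right)\right) - 42336 = \left(63 + 6471\right) - 42336 = 6534 - 42336 = -35802$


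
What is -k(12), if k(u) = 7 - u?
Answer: 5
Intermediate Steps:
-k(12) = -(7 - 1*12) = -(7 - 12) = -1*(-5) = 5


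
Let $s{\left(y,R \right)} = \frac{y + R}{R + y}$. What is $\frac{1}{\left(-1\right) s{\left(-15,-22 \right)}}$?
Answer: $-1$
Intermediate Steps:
$s{\left(y,R \right)} = 1$ ($s{\left(y,R \right)} = \frac{R + y}{R + y} = 1$)
$\frac{1}{\left(-1\right) s{\left(-15,-22 \right)}} = \frac{1}{\left(-1\right) 1} = \frac{1}{-1} = -1$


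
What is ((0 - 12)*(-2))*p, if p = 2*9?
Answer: 432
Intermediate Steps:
p = 18
((0 - 12)*(-2))*p = ((0 - 12)*(-2))*18 = -12*(-2)*18 = 24*18 = 432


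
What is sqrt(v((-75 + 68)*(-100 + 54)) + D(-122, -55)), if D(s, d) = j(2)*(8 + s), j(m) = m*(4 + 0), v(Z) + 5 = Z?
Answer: I*sqrt(595) ≈ 24.393*I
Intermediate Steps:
v(Z) = -5 + Z
j(m) = 4*m (j(m) = m*4 = 4*m)
D(s, d) = 64 + 8*s (D(s, d) = (4*2)*(8 + s) = 8*(8 + s) = 64 + 8*s)
sqrt(v((-75 + 68)*(-100 + 54)) + D(-122, -55)) = sqrt((-5 + (-75 + 68)*(-100 + 54)) + (64 + 8*(-122))) = sqrt((-5 - 7*(-46)) + (64 - 976)) = sqrt((-5 + 322) - 912) = sqrt(317 - 912) = sqrt(-595) = I*sqrt(595)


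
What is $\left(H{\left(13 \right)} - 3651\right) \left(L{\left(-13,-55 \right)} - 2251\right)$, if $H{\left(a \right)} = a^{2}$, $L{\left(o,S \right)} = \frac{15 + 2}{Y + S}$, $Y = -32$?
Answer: $\frac{681963628}{87} \approx 7.8387 \cdot 10^{6}$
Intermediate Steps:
$L{\left(o,S \right)} = \frac{17}{-32 + S}$ ($L{\left(o,S \right)} = \frac{15 + 2}{-32 + S} = \frac{17}{-32 + S}$)
$\left(H{\left(13 \right)} - 3651\right) \left(L{\left(-13,-55 \right)} - 2251\right) = \left(13^{2} - 3651\right) \left(\frac{17}{-32 - 55} - 2251\right) = \left(169 - 3651\right) \left(\frac{17}{-87} - 2251\right) = - 3482 \left(17 \left(- \frac{1}{87}\right) - 2251\right) = - 3482 \left(- \frac{17}{87} - 2251\right) = \left(-3482\right) \left(- \frac{195854}{87}\right) = \frac{681963628}{87}$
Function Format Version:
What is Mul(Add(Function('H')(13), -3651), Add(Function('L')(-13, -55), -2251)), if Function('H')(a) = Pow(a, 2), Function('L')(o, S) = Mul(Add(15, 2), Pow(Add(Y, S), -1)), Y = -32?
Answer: Rational(681963628, 87) ≈ 7.8387e+6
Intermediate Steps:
Function('L')(o, S) = Mul(17, Pow(Add(-32, S), -1)) (Function('L')(o, S) = Mul(Add(15, 2), Pow(Add(-32, S), -1)) = Mul(17, Pow(Add(-32, S), -1)))
Mul(Add(Function('H')(13), -3651), Add(Function('L')(-13, -55), -2251)) = Mul(Add(Pow(13, 2), -3651), Add(Mul(17, Pow(Add(-32, -55), -1)), -2251)) = Mul(Add(169, -3651), Add(Mul(17, Pow(-87, -1)), -2251)) = Mul(-3482, Add(Mul(17, Rational(-1, 87)), -2251)) = Mul(-3482, Add(Rational(-17, 87), -2251)) = Mul(-3482, Rational(-195854, 87)) = Rational(681963628, 87)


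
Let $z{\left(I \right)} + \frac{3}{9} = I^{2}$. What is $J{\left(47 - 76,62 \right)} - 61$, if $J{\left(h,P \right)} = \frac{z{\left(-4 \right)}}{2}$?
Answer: $- \frac{319}{6} \approx -53.167$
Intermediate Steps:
$z{\left(I \right)} = - \frac{1}{3} + I^{2}$
$J{\left(h,P \right)} = \frac{47}{6}$ ($J{\left(h,P \right)} = \frac{- \frac{1}{3} + \left(-4\right)^{2}}{2} = \left(- \frac{1}{3} + 16\right) \frac{1}{2} = \frac{47}{3} \cdot \frac{1}{2} = \frac{47}{6}$)
$J{\left(47 - 76,62 \right)} - 61 = \frac{47}{6} - 61 = - \frac{319}{6}$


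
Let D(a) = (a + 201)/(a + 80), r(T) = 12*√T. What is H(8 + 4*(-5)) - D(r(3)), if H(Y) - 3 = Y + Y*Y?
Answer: 49377/373 + 363*√3/1492 ≈ 132.80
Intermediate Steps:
H(Y) = 3 + Y + Y² (H(Y) = 3 + (Y + Y*Y) = 3 + (Y + Y²) = 3 + Y + Y²)
D(a) = (201 + a)/(80 + a)
H(8 + 4*(-5)) - D(r(3)) = (3 + (8 + 4*(-5)) + (8 + 4*(-5))²) - (201 + 12*√3)/(80 + 12*√3) = (3 + (8 - 20) + (8 - 20)²) - (201 + 12*√3)/(80 + 12*√3) = (3 - 12 + (-12)²) - (201 + 12*√3)/(80 + 12*√3) = (3 - 12 + 144) - (201 + 12*√3)/(80 + 12*√3) = 135 - (201 + 12*√3)/(80 + 12*√3)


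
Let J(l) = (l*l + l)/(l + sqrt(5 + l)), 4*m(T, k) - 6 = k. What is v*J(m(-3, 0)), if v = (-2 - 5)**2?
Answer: -2205/34 + 735*sqrt(26)/34 ≈ 45.376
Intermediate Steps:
m(T, k) = 3/2 + k/4
v = 49 (v = (-7)**2 = 49)
J(l) = (l + l**2)/(l + sqrt(5 + l)) (J(l) = (l**2 + l)/(l + sqrt(5 + l)) = (l + l**2)/(l + sqrt(5 + l)))
v*J(m(-3, 0)) = 49*((3/2 + (1/4)*0)*(1 + (3/2 + (1/4)*0))/((3/2 + (1/4)*0) + sqrt(5 + (3/2 + (1/4)*0)))) = 49*((3/2 + 0)*(1 + (3/2 + 0))/((3/2 + 0) + sqrt(5 + (3/2 + 0)))) = 49*(3*(1 + 3/2)/(2*(3/2 + sqrt(5 + 3/2)))) = 49*((3/2)*(5/2)/(3/2 + sqrt(13/2))) = 49*((3/2)*(5/2)/(3/2 + sqrt(26)/2)) = 49*(15/(4*(3/2 + sqrt(26)/2))) = 735/(4*(3/2 + sqrt(26)/2))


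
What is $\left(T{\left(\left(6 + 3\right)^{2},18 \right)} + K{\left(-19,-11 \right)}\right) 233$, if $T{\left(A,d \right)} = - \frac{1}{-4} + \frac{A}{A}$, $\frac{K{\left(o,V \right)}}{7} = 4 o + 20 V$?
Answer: $- \frac{1929939}{4} \approx -4.8249 \cdot 10^{5}$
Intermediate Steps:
$K{\left(o,V \right)} = 28 o + 140 V$ ($K{\left(o,V \right)} = 7 \left(4 o + 20 V\right) = 28 o + 140 V$)
$T{\left(A,d \right)} = \frac{5}{4}$ ($T{\left(A,d \right)} = \left(-1\right) \left(- \frac{1}{4}\right) + 1 = \frac{1}{4} + 1 = \frac{5}{4}$)
$\left(T{\left(\left(6 + 3\right)^{2},18 \right)} + K{\left(-19,-11 \right)}\right) 233 = \left(\frac{5}{4} + \left(28 \left(-19\right) + 140 \left(-11\right)\right)\right) 233 = \left(\frac{5}{4} - 2072\right) 233 = \left(- \frac{8283}{4}\right) 233 = - \frac{1929939}{4}$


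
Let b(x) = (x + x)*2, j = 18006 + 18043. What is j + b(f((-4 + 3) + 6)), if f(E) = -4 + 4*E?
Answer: 36113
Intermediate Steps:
j = 36049
b(x) = 4*x (b(x) = (2*x)*2 = 4*x)
j + b(f((-4 + 3) + 6)) = 36049 + 4*(-4 + 4*((-4 + 3) + 6)) = 36049 + 4*(-4 + 4*(-1 + 6)) = 36049 + 4*(-4 + 4*5) = 36049 + 4*(-4 + 20) = 36049 + 4*16 = 36049 + 64 = 36113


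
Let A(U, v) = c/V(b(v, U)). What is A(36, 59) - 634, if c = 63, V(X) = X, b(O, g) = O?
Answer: -37343/59 ≈ -632.93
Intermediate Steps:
A(U, v) = 63/v
A(36, 59) - 634 = 63/59 - 634 = -37343/59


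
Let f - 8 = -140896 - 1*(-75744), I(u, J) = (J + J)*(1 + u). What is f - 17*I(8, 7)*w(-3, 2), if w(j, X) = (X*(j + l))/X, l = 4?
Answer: -67286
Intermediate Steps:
I(u, J) = 2*J*(1 + u) (I(u, J) = (2*J)*(1 + u) = 2*J*(1 + u))
w(j, X) = 4 + j (w(j, X) = (X*(j + 4))/X = (X*(4 + j))/X = 4 + j)
f = -65144 (f = 8 + (-140896 - 1*(-75744)) = 8 + (-140896 + 75744) = 8 - 65152 = -65144)
f - 17*I(8, 7)*w(-3, 2) = -65144 - 17*(2*7*(1 + 8))*(4 - 3) = -65144 - 17*(2*7*9) = -65144 - 17*126 = -65144 - 2142 = -67286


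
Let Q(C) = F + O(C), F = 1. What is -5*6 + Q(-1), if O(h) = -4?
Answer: -33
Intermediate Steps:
Q(C) = -3 (Q(C) = 1 - 4 = -3)
-5*6 + Q(-1) = -5*6 - 3 = -30 - 3 = -33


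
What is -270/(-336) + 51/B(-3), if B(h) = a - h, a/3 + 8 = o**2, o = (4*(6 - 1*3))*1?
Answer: 7117/7672 ≈ 0.92766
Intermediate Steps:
o = 12 (o = (4*(6 - 3))*1 = (4*3)*1 = 12*1 = 12)
a = 408 (a = -24 + 3*12**2 = -24 + 3*144 = -24 + 432 = 408)
B(h) = 408 - h
-270/(-336) + 51/B(-3) = -270/(-336) + 51/(408 - 1*(-3)) = -270*(-1/336) + 51/(408 + 3) = 45/56 + 51/411 = 45/56 + 51*(1/411) = 45/56 + 17/137 = 7117/7672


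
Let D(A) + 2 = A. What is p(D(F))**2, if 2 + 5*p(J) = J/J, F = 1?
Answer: 1/25 ≈ 0.040000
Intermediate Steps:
D(A) = -2 + A
p(J) = -1/5 (p(J) = -2/5 + (J/J)/5 = -2/5 + (1/5)*1 = -2/5 + 1/5 = -1/5)
p(D(F))**2 = (-1/5)**2 = 1/25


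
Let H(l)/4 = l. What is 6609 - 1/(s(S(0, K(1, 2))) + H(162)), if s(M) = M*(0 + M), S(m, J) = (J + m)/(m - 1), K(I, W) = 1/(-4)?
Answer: 68528705/10369 ≈ 6609.0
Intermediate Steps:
K(I, W) = -1/4 (K(I, W) = 1*(-1/4) = -1/4)
S(m, J) = (J + m)/(-1 + m)
H(l) = 4*l
s(M) = M**2 (s(M) = M*M = M**2)
6609 - 1/(s(S(0, K(1, 2))) + H(162)) = 6609 - 1/(((-1/4 + 0)/(-1 + 0))**2 + 4*162) = 6609 - 1/((-1/4/(-1))**2 + 648) = 6609 - 1/((-1*(-1/4))**2 + 648) = 6609 - 1/((1/4)**2 + 648) = 6609 - 1/(1/16 + 648) = 6609 - 1/10369/16 = 6609 - 1*16/10369 = 6609 - 16/10369 = 68528705/10369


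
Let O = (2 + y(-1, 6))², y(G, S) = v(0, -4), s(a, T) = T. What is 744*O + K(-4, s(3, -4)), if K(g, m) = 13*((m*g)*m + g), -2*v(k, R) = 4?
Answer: -884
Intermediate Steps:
v(k, R) = -2 (v(k, R) = -½*4 = -2)
y(G, S) = -2
O = 0 (O = (2 - 2)² = 0² = 0)
K(g, m) = 13*g + 13*g*m² (K(g, m) = 13*((g*m)*m + g) = 13*(g*m² + g) = 13*(g + g*m²) = 13*g + 13*g*m²)
744*O + K(-4, s(3, -4)) = 744*0 + 13*(-4)*(1 + (-4)²) = 0 + 13*(-4)*(1 + 16) = 0 + 13*(-4)*17 = 0 - 884 = -884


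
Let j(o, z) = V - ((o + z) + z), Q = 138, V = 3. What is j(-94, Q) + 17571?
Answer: 17392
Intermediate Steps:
j(o, z) = 3 - o - 2*z (j(o, z) = 3 - ((o + z) + z) = 3 - (o + 2*z) = 3 + (-o - 2*z) = 3 - o - 2*z)
j(-94, Q) + 17571 = (3 - 1*(-94) - 2*138) + 17571 = (3 + 94 - 276) + 17571 = -179 + 17571 = 17392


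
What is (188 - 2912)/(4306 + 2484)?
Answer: -1362/3395 ≈ -0.40118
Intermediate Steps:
(188 - 2912)/(4306 + 2484) = -2724/6790 = -2724*1/6790 = -1362/3395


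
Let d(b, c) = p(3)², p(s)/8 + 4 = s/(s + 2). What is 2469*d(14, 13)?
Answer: 45666624/25 ≈ 1.8267e+6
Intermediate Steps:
p(s) = -32 + 8*s/(2 + s) (p(s) = -32 + 8*(s/(s + 2)) = -32 + 8*(s/(2 + s)) = -32 + 8*s/(2 + s))
d(b, c) = 18496/25 (d(b, c) = (8*(-8 - 3*3)/(2 + 3))² = (8*(-8 - 9)/5)² = (8*(⅕)*(-17))² = (-136/5)² = 18496/25)
2469*d(14, 13) = 2469*(18496/25) = 45666624/25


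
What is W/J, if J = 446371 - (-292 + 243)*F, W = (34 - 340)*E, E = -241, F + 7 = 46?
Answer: 36873/224141 ≈ 0.16451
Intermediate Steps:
F = 39 (F = -7 + 46 = 39)
W = 73746 (W = (34 - 340)*(-241) = -306*(-241) = 73746)
J = 448282 (J = 446371 - (-292 + 243)*39 = 446371 - (-49)*39 = 446371 - 1*(-1911) = 446371 + 1911 = 448282)
W/J = 73746/448282 = 73746*(1/448282) = 36873/224141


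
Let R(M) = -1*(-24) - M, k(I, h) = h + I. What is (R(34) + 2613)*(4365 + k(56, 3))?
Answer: 11515672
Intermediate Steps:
k(I, h) = I + h
R(M) = 24 - M
(R(34) + 2613)*(4365 + k(56, 3)) = ((24 - 1*34) + 2613)*(4365 + (56 + 3)) = ((24 - 34) + 2613)*(4365 + 59) = (-10 + 2613)*4424 = 2603*4424 = 11515672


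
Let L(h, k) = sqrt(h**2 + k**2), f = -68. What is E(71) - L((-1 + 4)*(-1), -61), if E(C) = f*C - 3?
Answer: -4831 - sqrt(3730) ≈ -4892.1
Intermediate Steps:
E(C) = -3 - 68*C (E(C) = -68*C - 3 = -3 - 68*C)
E(71) - L((-1 + 4)*(-1), -61) = (-3 - 68*71) - sqrt(((-1 + 4)*(-1))**2 + (-61)**2) = (-3 - 4828) - sqrt((3*(-1))**2 + 3721) = -4831 - sqrt((-3)**2 + 3721) = -4831 - sqrt(9 + 3721) = -4831 - sqrt(3730)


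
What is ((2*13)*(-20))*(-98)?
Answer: 50960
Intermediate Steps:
((2*13)*(-20))*(-98) = (26*(-20))*(-98) = -520*(-98) = 50960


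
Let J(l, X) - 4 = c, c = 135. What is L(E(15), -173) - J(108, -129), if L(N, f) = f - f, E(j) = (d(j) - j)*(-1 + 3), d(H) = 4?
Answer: -139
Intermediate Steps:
J(l, X) = 139 (J(l, X) = 4 + 135 = 139)
E(j) = 8 - 2*j (E(j) = (4 - j)*(-1 + 3) = (4 - j)*2 = 8 - 2*j)
L(N, f) = 0
L(E(15), -173) - J(108, -129) = 0 - 1*139 = 0 - 139 = -139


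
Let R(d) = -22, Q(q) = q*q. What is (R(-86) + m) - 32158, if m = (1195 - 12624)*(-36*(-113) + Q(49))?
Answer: -73966381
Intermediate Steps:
Q(q) = q**2
m = -73934201 (m = (1195 - 12624)*(-36*(-113) + 49**2) = -11429*(4068 + 2401) = -11429*6469 = -73934201)
(R(-86) + m) - 32158 = (-22 - 73934201) - 32158 = -73934223 - 32158 = -73966381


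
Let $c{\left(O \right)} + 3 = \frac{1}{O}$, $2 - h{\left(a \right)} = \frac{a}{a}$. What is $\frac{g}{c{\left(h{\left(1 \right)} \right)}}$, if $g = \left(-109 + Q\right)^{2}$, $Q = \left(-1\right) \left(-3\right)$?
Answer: $-5618$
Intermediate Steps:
$h{\left(a \right)} = 1$ ($h{\left(a \right)} = 2 - \frac{a}{a} = 2 - 1 = 1$)
$c{\left(O \right)} = -3 + \frac{1}{O}$
$Q = 3$
$g = 11236$ ($g = \left(-109 + 3\right)^{2} = \left(-106\right)^{2} = 11236$)
$\frac{g}{c{\left(h{\left(1 \right)} \right)}} = \frac{11236}{-3 + 1^{-1}} = \frac{11236}{-3 + 1} = \frac{11236}{-2} = 11236 \left(- \frac{1}{2}\right) = -5618$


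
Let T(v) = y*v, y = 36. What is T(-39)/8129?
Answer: -1404/8129 ≈ -0.17271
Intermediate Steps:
T(v) = 36*v
T(-39)/8129 = (36*(-39))/8129 = -1404*1/8129 = -1404/8129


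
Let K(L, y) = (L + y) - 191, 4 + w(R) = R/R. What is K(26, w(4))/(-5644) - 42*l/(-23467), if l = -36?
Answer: -1147818/33111937 ≈ -0.034665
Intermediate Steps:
w(R) = -3 (w(R) = -4 + R/R = -4 + 1 = -3)
K(L, y) = -191 + L + y
K(26, w(4))/(-5644) - 42*l/(-23467) = (-191 + 26 - 3)/(-5644) - 42*(-36)/(-23467) = -168*(-1/5644) + 1512*(-1/23467) = 42/1411 - 1512/23467 = -1147818/33111937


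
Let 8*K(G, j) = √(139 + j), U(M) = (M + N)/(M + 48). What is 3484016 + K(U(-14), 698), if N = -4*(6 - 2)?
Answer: 3484016 + 3*√93/8 ≈ 3.4840e+6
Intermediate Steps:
N = -16 (N = -4*4 = -16)
U(M) = (-16 + M)/(48 + M) (U(M) = (M - 16)/(M + 48) = (-16 + M)/(48 + M))
K(G, j) = √(139 + j)/8
3484016 + K(U(-14), 698) = 3484016 + √(139 + 698)/8 = 3484016 + √837/8 = 3484016 + (3*√93)/8 = 3484016 + 3*√93/8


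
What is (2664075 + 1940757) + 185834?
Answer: 4790666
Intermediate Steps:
(2664075 + 1940757) + 185834 = 4604832 + 185834 = 4790666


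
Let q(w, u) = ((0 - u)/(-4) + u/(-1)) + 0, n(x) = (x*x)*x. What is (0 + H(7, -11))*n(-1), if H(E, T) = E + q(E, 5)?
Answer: -13/4 ≈ -3.2500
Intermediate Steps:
n(x) = x³ (n(x) = x²*x = x³)
q(w, u) = -3*u/4 (q(w, u) = (-u*(-¼) + u*(-1)) + 0 = (u/4 - u) + 0 = -3*u/4 + 0 = -3*u/4)
H(E, T) = -15/4 + E (H(E, T) = E - ¾*5 = E - 15/4 = -15/4 + E)
(0 + H(7, -11))*n(-1) = (0 + (-15/4 + 7))*(-1)³ = (0 + 13/4)*(-1) = (13/4)*(-1) = -13/4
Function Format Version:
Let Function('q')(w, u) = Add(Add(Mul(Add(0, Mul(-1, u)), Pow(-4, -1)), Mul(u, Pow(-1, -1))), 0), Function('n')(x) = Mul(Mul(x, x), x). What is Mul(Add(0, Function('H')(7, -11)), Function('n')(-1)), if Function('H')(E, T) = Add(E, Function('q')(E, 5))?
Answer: Rational(-13, 4) ≈ -3.2500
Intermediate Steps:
Function('n')(x) = Pow(x, 3) (Function('n')(x) = Mul(Pow(x, 2), x) = Pow(x, 3))
Function('q')(w, u) = Mul(Rational(-3, 4), u) (Function('q')(w, u) = Add(Add(Mul(Mul(-1, u), Rational(-1, 4)), Mul(u, -1)), 0) = Add(Add(Mul(Rational(1, 4), u), Mul(-1, u)), 0) = Add(Mul(Rational(-3, 4), u), 0) = Mul(Rational(-3, 4), u))
Function('H')(E, T) = Add(Rational(-15, 4), E) (Function('H')(E, T) = Add(E, Mul(Rational(-3, 4), 5)) = Add(E, Rational(-15, 4)) = Add(Rational(-15, 4), E))
Mul(Add(0, Function('H')(7, -11)), Function('n')(-1)) = Mul(Add(0, Add(Rational(-15, 4), 7)), Pow(-1, 3)) = Mul(Add(0, Rational(13, 4)), -1) = Mul(Rational(13, 4), -1) = Rational(-13, 4)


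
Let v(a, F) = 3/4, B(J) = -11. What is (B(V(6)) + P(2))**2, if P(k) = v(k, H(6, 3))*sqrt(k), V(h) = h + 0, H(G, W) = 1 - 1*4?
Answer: 977/8 - 33*sqrt(2)/2 ≈ 98.791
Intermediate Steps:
H(G, W) = -3 (H(G, W) = 1 - 4 = -3)
V(h) = h
v(a, F) = 3/4 (v(a, F) = 3*(1/4) = 3/4)
P(k) = 3*sqrt(k)/4
(B(V(6)) + P(2))**2 = (-11 + 3*sqrt(2)/4)**2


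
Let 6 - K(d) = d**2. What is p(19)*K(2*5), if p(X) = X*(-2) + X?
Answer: 1786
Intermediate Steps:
p(X) = -X (p(X) = -2*X + X = -X)
K(d) = 6 - d**2
p(19)*K(2*5) = (-1*19)*(6 - (2*5)**2) = -19*(6 - 1*10**2) = -19*(6 - 1*100) = -19*(6 - 100) = -19*(-94) = 1786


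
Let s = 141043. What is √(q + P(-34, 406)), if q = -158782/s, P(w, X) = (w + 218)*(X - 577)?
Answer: I*√625939769730562/141043 ≈ 177.38*I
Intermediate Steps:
P(w, X) = (-577 + X)*(218 + w) (P(w, X) = (218 + w)*(-577 + X) = (-577 + X)*(218 + w))
q = -158782/141043 ≈ -1.1258
√(q + P(-34, 406)) = √(-158782/141043 + (-125786 - 577*(-34) + 218*406 + 406*(-34))) = √(-158782/141043 + (-125786 + 19618 + 88508 - 13804)) = √(-158782/141043 - 31464) = √(-4437935734/141043) = I*√625939769730562/141043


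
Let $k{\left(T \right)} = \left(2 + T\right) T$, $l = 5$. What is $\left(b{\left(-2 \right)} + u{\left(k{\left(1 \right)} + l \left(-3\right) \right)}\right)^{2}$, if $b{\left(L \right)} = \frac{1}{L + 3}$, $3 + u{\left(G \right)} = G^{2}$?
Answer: $20164$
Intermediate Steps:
$k{\left(T \right)} = T \left(2 + T\right)$
$u{\left(G \right)} = -3 + G^{2}$
$b{\left(L \right)} = \frac{1}{3 + L}$
$\left(b{\left(-2 \right)} + u{\left(k{\left(1 \right)} + l \left(-3\right) \right)}\right)^{2} = \left(\frac{1}{3 - 2} - \left(3 - \left(1 \left(2 + 1\right) + 5 \left(-3\right)\right)^{2}\right)\right)^{2} = \left(1^{-1} - \left(3 - \left(1 \cdot 3 - 15\right)^{2}\right)\right)^{2} = \left(1 - \left(3 - \left(3 - 15\right)^{2}\right)\right)^{2} = \left(1 - \left(3 - \left(-12\right)^{2}\right)\right)^{2} = \left(1 + \left(-3 + 144\right)\right)^{2} = \left(1 + 141\right)^{2} = 142^{2} = 20164$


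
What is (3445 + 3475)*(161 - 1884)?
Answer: -11923160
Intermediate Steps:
(3445 + 3475)*(161 - 1884) = 6920*(-1723) = -11923160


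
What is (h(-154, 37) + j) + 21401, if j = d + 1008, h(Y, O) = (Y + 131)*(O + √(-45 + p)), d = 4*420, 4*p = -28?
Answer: 23238 - 46*I*√13 ≈ 23238.0 - 165.86*I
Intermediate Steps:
p = -7 (p = (¼)*(-28) = -7)
d = 1680
h(Y, O) = (131 + Y)*(O + 2*I*√13) (h(Y, O) = (Y + 131)*(O + √(-45 - 7)) = (131 + Y)*(O + √(-52)) = (131 + Y)*(O + 2*I*√13))
j = 2688 (j = 1680 + 1008 = 2688)
(h(-154, 37) + j) + 21401 = ((131*37 + 37*(-154) + 262*I*√13 + 2*I*(-154)*√13) + 2688) + 21401 = ((4847 - 5698 + 262*I*√13 - 308*I*√13) + 2688) + 21401 = ((-851 - 46*I*√13) + 2688) + 21401 = (1837 - 46*I*√13) + 21401 = 23238 - 46*I*√13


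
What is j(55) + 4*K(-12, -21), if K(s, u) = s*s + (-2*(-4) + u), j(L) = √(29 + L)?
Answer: 524 + 2*√21 ≈ 533.17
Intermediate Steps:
K(s, u) = 8 + u + s² (K(s, u) = s² + (8 + u) = 8 + u + s²)
j(55) + 4*K(-12, -21) = √(29 + 55) + 4*(8 - 21 + (-12)²) = √84 + 4*(8 - 21 + 144) = 2*√21 + 4*131 = 2*√21 + 524 = 524 + 2*√21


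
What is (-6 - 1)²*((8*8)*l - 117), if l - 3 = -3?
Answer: -5733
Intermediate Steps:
l = 0 (l = 3 - 3 = 0)
(-6 - 1)²*((8*8)*l - 117) = (-6 - 1)²*((8*8)*0 - 117) = (-7)²*(64*0 - 117) = 49*(0 - 117) = 49*(-117) = -5733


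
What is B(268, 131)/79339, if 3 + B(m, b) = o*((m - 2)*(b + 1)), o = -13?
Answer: -456459/79339 ≈ -5.7533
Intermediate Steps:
B(m, b) = -3 - 13*(1 + b)*(-2 + m) (B(m, b) = -3 - 13*(m - 2)*(b + 1) = -3 - 13*(-2 + m)*(1 + b) = -3 - 13*(1 + b)*(-2 + m))
B(268, 131)/79339 = (23 - 13*268 + 26*131 - 13*131*268)/79339 = (23 - 3484 + 3406 - 456404)*(1/79339) = -456459*1/79339 = -456459/79339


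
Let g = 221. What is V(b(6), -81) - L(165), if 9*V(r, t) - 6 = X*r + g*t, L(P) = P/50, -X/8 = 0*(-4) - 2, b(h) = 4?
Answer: -178607/90 ≈ -1984.5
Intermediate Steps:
X = 16 (X = -8*(0*(-4) - 2) = -8*(0 - 2) = -8*(-2) = 16)
L(P) = P/50 (L(P) = P*(1/50) = P/50)
V(r, t) = ⅔ + 16*r/9 + 221*t/9 (V(r, t) = ⅔ + (16*r + 221*t)/9 = ⅔ + (16*r/9 + 221*t/9) = ⅔ + 16*r/9 + 221*t/9)
V(b(6), -81) - L(165) = (⅔ + (16/9)*4 + (221/9)*(-81)) - 165/50 = (⅔ + 64/9 - 1989) - 1*33/10 = -17831/9 - 33/10 = -178607/90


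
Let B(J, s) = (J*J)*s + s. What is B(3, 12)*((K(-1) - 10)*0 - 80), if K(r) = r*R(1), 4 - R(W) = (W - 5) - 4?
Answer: -9600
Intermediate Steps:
B(J, s) = s + s*J**2 (B(J, s) = J**2*s + s = s*J**2 + s = s + s*J**2)
R(W) = 13 - W (R(W) = 4 - ((W - 5) - 4) = 4 - ((-5 + W) - 4) = 4 - (-9 + W) = 4 + (9 - W) = 13 - W)
K(r) = 12*r (K(r) = r*(13 - 1*1) = r*(13 - 1) = r*12 = 12*r)
B(3, 12)*((K(-1) - 10)*0 - 80) = (12*(1 + 3**2))*((12*(-1) - 10)*0 - 80) = (12*(1 + 9))*((-12 - 10)*0 - 80) = (12*10)*(-22*0 - 80) = 120*(0 - 80) = 120*(-80) = -9600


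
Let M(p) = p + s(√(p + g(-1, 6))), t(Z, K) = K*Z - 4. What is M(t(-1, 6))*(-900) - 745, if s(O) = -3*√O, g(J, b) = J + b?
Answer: 8255 + 2700*5^(¼)*√I ≈ 11110.0 + 2854.9*I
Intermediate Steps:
t(Z, K) = -4 + K*Z
M(p) = p - 3*(5 + p)^(¼) (M(p) = p - 3*(p + (-1 + 6))^(¼) = p - 3*(p + 5)^(¼) = p - 3*(5 + p)^(¼))
M(t(-1, 6))*(-900) - 745 = ((-4 + 6*(-1)) - 3*(5 + (-4 + 6*(-1)))^(¼))*(-900) - 745 = ((-4 - 6) - 3*(5 + (-4 - 6))^(¼))*(-900) - 745 = (-10 - 3*(5 - 10)^(¼))*(-900) - 745 = (-10 - 3*(-5)^(¼))*(-900) - 745 = (9000 + 2700*(-5)^(¼)) - 745 = 8255 + 2700*(-5)^(¼)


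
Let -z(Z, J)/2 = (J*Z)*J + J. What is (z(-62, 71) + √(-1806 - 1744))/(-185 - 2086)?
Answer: -208314/757 - 5*I*√142/2271 ≈ -275.18 - 0.026236*I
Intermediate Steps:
z(Z, J) = -2*J - 2*Z*J² (z(Z, J) = -2*((J*Z)*J + J) = -2*(Z*J² + J) = -2*(J + Z*J²) = -2*J - 2*Z*J²)
(z(-62, 71) + √(-1806 - 1744))/(-185 - 2086) = (-2*71*(1 + 71*(-62)) + √(-1806 - 1744))/(-185 - 2086) = (-2*71*(1 - 4402) + √(-3550))/(-2271) = (-2*71*(-4401) + 5*I*√142)*(-1/2271) = (624942 + 5*I*√142)*(-1/2271) = -208314/757 - 5*I*√142/2271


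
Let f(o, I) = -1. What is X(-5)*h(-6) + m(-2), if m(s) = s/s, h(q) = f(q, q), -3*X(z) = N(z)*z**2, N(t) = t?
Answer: -122/3 ≈ -40.667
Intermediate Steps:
X(z) = -z**3/3 (X(z) = -z*z**2/3 = -z**3/3)
h(q) = -1
m(s) = 1
X(-5)*h(-6) + m(-2) = -1/3*(-5)**3*(-1) + 1 = -1/3*(-125)*(-1) + 1 = (125/3)*(-1) + 1 = -125/3 + 1 = -122/3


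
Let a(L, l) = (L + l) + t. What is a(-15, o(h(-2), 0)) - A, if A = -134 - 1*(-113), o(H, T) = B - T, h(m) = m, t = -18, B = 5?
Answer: -7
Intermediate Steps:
o(H, T) = 5 - T
A = -21 (A = -134 + 113 = -21)
a(L, l) = -18 + L + l (a(L, l) = (L + l) - 18 = -18 + L + l)
a(-15, o(h(-2), 0)) - A = (-18 - 15 + (5 - 1*0)) - 1*(-21) = (-18 - 15 + (5 + 0)) + 21 = (-18 - 15 + 5) + 21 = -28 + 21 = -7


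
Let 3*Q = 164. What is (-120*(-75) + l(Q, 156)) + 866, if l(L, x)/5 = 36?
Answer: 10046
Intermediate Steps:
Q = 164/3 (Q = (⅓)*164 = 164/3 ≈ 54.667)
l(L, x) = 180 (l(L, x) = 5*36 = 180)
(-120*(-75) + l(Q, 156)) + 866 = (-120*(-75) + 180) + 866 = (9000 + 180) + 866 = 9180 + 866 = 10046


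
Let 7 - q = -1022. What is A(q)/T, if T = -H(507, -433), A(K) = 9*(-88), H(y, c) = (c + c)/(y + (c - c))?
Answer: -200772/433 ≈ -463.68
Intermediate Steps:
H(y, c) = 2*c/y (H(y, c) = (2*c)/(y + 0) = (2*c)/y = 2*c/y)
q = 1029 (q = 7 - 1*(-1022) = 7 + 1022 = 1029)
A(K) = -792
T = 866/507 (T = -2*(-433)/507 = -1*(-866/507) = 866/507 ≈ 1.7081)
A(q)/T = -792/866/507 = -792*507/866 = -200772/433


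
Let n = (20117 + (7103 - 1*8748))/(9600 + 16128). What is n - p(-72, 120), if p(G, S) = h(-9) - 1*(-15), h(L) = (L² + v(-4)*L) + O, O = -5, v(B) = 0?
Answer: -290347/3216 ≈ -90.282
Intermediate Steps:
h(L) = -5 + L² (h(L) = (L² + 0*L) - 5 = (L² + 0) - 5 = L² - 5 = -5 + L²)
n = 2309/3216 (n = (20117 + (7103 - 8748))/25728 = (20117 - 1645)*(1/25728) = 18472*(1/25728) = 2309/3216 ≈ 0.71797)
p(G, S) = 91 (p(G, S) = (-5 + (-9)²) - 1*(-15) = (-5 + 81) + 15 = 76 + 15 = 91)
n - p(-72, 120) = 2309/3216 - 1*91 = 2309/3216 - 91 = -290347/3216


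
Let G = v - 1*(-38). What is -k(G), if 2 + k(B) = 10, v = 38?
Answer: -8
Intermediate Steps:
G = 76 (G = 38 - 1*(-38) = 38 + 38 = 76)
k(B) = 8 (k(B) = -2 + 10 = 8)
-k(G) = -1*8 = -8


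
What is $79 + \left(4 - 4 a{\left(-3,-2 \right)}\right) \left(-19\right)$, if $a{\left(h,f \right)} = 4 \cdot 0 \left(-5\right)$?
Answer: $3$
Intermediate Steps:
$a{\left(h,f \right)} = 0$ ($a{\left(h,f \right)} = 0 \left(-5\right) = 0$)
$79 + \left(4 - 4 a{\left(-3,-2 \right)}\right) \left(-19\right) = 79 + \left(4 - 0\right) \left(-19\right) = 79 + \left(4 + 0\right) \left(-19\right) = 79 + 4 \left(-19\right) = 79 - 76 = 3$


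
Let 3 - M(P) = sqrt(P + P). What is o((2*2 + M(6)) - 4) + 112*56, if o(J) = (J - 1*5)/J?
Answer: 6278 + 10*sqrt(3)/3 ≈ 6283.8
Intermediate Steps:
M(P) = 3 - sqrt(2)*sqrt(P) (M(P) = 3 - sqrt(P + P) = 3 - sqrt(2*P) = 3 - sqrt(2)*sqrt(P))
o(J) = (-5 + J)/J (o(J) = (J - 5)/J = (-5 + J)/J)
o((2*2 + M(6)) - 4) + 112*56 = (-5 + ((2*2 + (3 - sqrt(2)*sqrt(6))) - 4))/((2*2 + (3 - sqrt(2)*sqrt(6))) - 4) + 112*56 = (-5 + ((4 + (3 - 2*sqrt(3))) - 4))/((4 + (3 - 2*sqrt(3))) - 4) + 6272 = (-5 + ((7 - 2*sqrt(3)) - 4))/((7 - 2*sqrt(3)) - 4) + 6272 = (-5 + (3 - 2*sqrt(3)))/(3 - 2*sqrt(3)) + 6272 = (-2 - 2*sqrt(3))/(3 - 2*sqrt(3)) + 6272 = 6272 + (-2 - 2*sqrt(3))/(3 - 2*sqrt(3))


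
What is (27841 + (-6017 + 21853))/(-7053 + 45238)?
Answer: 43677/38185 ≈ 1.1438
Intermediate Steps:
(27841 + (-6017 + 21853))/(-7053 + 45238) = (27841 + 15836)/38185 = 43677*(1/38185) = 43677/38185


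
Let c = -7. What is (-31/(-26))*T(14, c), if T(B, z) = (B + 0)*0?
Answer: 0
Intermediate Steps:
T(B, z) = 0 (T(B, z) = B*0 = 0)
(-31/(-26))*T(14, c) = -31/(-26)*0 = -31*(-1/26)*0 = (31/26)*0 = 0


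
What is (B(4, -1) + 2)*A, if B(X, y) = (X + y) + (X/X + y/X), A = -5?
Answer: -115/4 ≈ -28.750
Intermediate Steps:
B(X, y) = 1 + X + y + y/X (B(X, y) = (X + y) + (1 + y/X) = 1 + X + y + y/X)
(B(4, -1) + 2)*A = ((1 + 4 - 1 - 1/4) + 2)*(-5) = ((1 + 4 - 1 - 1*¼) + 2)*(-5) = ((1 + 4 - 1 - ¼) + 2)*(-5) = (15/4 + 2)*(-5) = (23/4)*(-5) = -115/4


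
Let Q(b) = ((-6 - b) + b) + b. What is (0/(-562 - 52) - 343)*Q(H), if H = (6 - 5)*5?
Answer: 343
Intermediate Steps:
H = 5 (H = 1*5 = 5)
Q(b) = -6 + b
(0/(-562 - 52) - 343)*Q(H) = (0/(-562 - 52) - 343)*(-6 + 5) = (0/(-614) - 343)*(-1) = (-1/614*0 - 343)*(-1) = (0 - 343)*(-1) = -343*(-1) = 343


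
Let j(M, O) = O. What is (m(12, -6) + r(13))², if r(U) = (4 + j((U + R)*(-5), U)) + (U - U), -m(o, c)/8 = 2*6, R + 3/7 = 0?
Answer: 6241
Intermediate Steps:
R = -3/7 (R = -3/7 + 0 = -3/7 ≈ -0.42857)
m(o, c) = -96 (m(o, c) = -16*6 = -8*12 = -96)
r(U) = 4 + U (r(U) = (4 + U) + (U - U) = (4 + U) + 0 = 4 + U)
(m(12, -6) + r(13))² = (-96 + (4 + 13))² = (-96 + 17)² = (-79)² = 6241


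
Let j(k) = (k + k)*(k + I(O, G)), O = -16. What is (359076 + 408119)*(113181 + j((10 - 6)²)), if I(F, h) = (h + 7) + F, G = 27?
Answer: 87666605455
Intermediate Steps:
I(F, h) = 7 + F + h (I(F, h) = (7 + h) + F = 7 + F + h)
j(k) = 2*k*(18 + k) (j(k) = (k + k)*(k + (7 - 16 + 27)) = (2*k)*(k + 18) = (2*k)*(18 + k) = 2*k*(18 + k))
(359076 + 408119)*(113181 + j((10 - 6)²)) = (359076 + 408119)*(113181 + 2*(10 - 6)²*(18 + (10 - 6)²)) = 767195*(113181 + 2*4²*(18 + 4²)) = 767195*(113181 + 2*16*(18 + 16)) = 767195*(113181 + 2*16*34) = 767195*(113181 + 1088) = 767195*114269 = 87666605455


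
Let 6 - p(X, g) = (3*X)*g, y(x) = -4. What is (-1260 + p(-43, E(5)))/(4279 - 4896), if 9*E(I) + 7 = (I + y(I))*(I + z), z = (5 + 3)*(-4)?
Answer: 5224/1851 ≈ 2.8223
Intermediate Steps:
z = -32 (z = 8*(-4) = -32)
E(I) = -7/9 + (-32 + I)*(-4 + I)/9 (E(I) = -7/9 + ((I - 4)*(I - 32))/9 = -7/9 + ((-4 + I)*(-32 + I))/9 = -7/9 + ((-32 + I)*(-4 + I))/9 = -7/9 + (-32 + I)*(-4 + I)/9)
p(X, g) = 6 - 3*X*g
(-1260 + p(-43, E(5)))/(4279 - 4896) = (-1260 + (6 - 3*(-43)*(121/9 - 4*5 + (⅑)*5²)))/(4279 - 4896) = (-1260 + (6 - 3*(-43)*(121/9 - 20 + (⅑)*25)))/(-617) = (-1260 + (6 - 3*(-43)*(121/9 - 20 + 25/9)))*(-1/617) = (-1260 + (6 - 3*(-43)*(-34/9)))*(-1/617) = (-1260 + (6 - 1462/3))*(-1/617) = (-1260 - 1444/3)*(-1/617) = -5224/3*(-1/617) = 5224/1851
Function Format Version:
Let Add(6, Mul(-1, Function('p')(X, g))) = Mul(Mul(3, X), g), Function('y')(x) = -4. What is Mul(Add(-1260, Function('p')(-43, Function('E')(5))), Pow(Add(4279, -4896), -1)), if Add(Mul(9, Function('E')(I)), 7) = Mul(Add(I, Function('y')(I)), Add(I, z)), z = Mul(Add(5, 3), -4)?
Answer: Rational(5224, 1851) ≈ 2.8223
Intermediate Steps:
z = -32 (z = Mul(8, -4) = -32)
Function('E')(I) = Add(Rational(-7, 9), Mul(Rational(1, 9), Add(-32, I), Add(-4, I))) (Function('E')(I) = Add(Rational(-7, 9), Mul(Rational(1, 9), Mul(Add(I, -4), Add(I, -32)))) = Add(Rational(-7, 9), Mul(Rational(1, 9), Mul(Add(-4, I), Add(-32, I)))) = Add(Rational(-7, 9), Mul(Rational(1, 9), Mul(Add(-32, I), Add(-4, I)))) = Add(Rational(-7, 9), Mul(Rational(1, 9), Add(-32, I), Add(-4, I))))
Function('p')(X, g) = Add(6, Mul(-3, X, g)) (Function('p')(X, g) = Add(6, Mul(-1, Mul(Mul(3, X), g))) = Add(6, Mul(-1, Mul(3, X, g))) = Add(6, Mul(-3, X, g)))
Mul(Add(-1260, Function('p')(-43, Function('E')(5))), Pow(Add(4279, -4896), -1)) = Mul(Add(-1260, Add(6, Mul(-3, -43, Add(Rational(121, 9), Mul(-4, 5), Mul(Rational(1, 9), Pow(5, 2)))))), Pow(Add(4279, -4896), -1)) = Mul(Add(-1260, Add(6, Mul(-3, -43, Add(Rational(121, 9), -20, Mul(Rational(1, 9), 25))))), Pow(-617, -1)) = Mul(Add(-1260, Add(6, Mul(-3, -43, Add(Rational(121, 9), -20, Rational(25, 9))))), Rational(-1, 617)) = Mul(Add(-1260, Add(6, Mul(-3, -43, Rational(-34, 9)))), Rational(-1, 617)) = Mul(Add(-1260, Add(6, Rational(-1462, 3))), Rational(-1, 617)) = Mul(Add(-1260, Rational(-1444, 3)), Rational(-1, 617)) = Mul(Rational(-5224, 3), Rational(-1, 617)) = Rational(5224, 1851)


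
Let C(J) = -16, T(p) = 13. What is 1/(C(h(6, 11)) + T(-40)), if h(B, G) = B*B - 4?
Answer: -⅓ ≈ -0.33333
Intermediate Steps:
h(B, G) = -4 + B² (h(B, G) = B² - 4 = -4 + B²)
1/(C(h(6, 11)) + T(-40)) = 1/(-16 + 13) = 1/(-3) = -⅓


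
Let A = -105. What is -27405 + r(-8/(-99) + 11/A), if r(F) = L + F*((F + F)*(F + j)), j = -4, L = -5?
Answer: -1140299215527904/41601569625 ≈ -27410.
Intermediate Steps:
r(F) = -5 + 2*F**2*(-4 + F) (r(F) = -5 + F*((F + F)*(F - 4)) = -5 + F*((2*F)*(-4 + F)) = -5 + F*(2*F*(-4 + F)) = -5 + 2*F**2*(-4 + F))
-27405 + r(-8/(-99) + 11/A) = -27405 + (-5 - 8*(-8/(-99) + 11/(-105))**2 + 2*(-8/(-99) + 11/(-105))**3) = -27405 + (-5 - 8*(-8*(-1/99) + 11*(-1/105))**2 + 2*(-8*(-1/99) + 11*(-1/105))**3) = -27405 + (-5 - 8*(8/99 - 11/105)**2 + 2*(8/99 - 11/105)**3) = -27405 + (-5 - 8*(-83/3465)**2 + 2*(-83/3465)**3) = -27405 + (-5 - 8*6889/12006225 + 2*(-571787/41601569625)) = -27405 + (-5 - 55112/12006225 - 1143574/41601569625) = -27405 - 208199954779/41601569625 = -1140299215527904/41601569625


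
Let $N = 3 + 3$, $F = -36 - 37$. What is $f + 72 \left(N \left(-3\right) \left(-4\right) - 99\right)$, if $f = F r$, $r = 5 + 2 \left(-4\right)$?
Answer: $-1725$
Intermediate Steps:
$F = -73$
$N = 6$
$r = -3$ ($r = 5 - 8 = -3$)
$f = 219$ ($f = \left(-73\right) \left(-3\right) = 219$)
$f + 72 \left(N \left(-3\right) \left(-4\right) - 99\right) = 219 + 72 \left(6 \left(-3\right) \left(-4\right) - 99\right) = 219 + 72 \left(\left(-18\right) \left(-4\right) - 99\right) = 219 + 72 \left(72 - 99\right) = 219 + 72 \left(-27\right) = 219 - 1944 = -1725$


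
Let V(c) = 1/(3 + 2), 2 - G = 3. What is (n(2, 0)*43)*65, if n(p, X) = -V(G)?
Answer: -559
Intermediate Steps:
G = -1 (G = 2 - 1*3 = 2 - 3 = -1)
V(c) = ⅕ (V(c) = 1/5 = ⅕)
n(p, X) = -⅕ (n(p, X) = -1*⅕ = -⅕)
(n(2, 0)*43)*65 = -⅕*43*65 = -43/5*65 = -559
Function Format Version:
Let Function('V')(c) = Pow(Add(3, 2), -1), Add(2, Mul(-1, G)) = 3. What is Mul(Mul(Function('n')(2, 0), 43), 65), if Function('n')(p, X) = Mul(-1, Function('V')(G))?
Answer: -559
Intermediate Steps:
G = -1 (G = Add(2, Mul(-1, 3)) = Add(2, -3) = -1)
Function('V')(c) = Rational(1, 5) (Function('V')(c) = Pow(5, -1) = Rational(1, 5))
Function('n')(p, X) = Rational(-1, 5) (Function('n')(p, X) = Mul(-1, Rational(1, 5)) = Rational(-1, 5))
Mul(Mul(Function('n')(2, 0), 43), 65) = Mul(Mul(Rational(-1, 5), 43), 65) = Mul(Rational(-43, 5), 65) = -559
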